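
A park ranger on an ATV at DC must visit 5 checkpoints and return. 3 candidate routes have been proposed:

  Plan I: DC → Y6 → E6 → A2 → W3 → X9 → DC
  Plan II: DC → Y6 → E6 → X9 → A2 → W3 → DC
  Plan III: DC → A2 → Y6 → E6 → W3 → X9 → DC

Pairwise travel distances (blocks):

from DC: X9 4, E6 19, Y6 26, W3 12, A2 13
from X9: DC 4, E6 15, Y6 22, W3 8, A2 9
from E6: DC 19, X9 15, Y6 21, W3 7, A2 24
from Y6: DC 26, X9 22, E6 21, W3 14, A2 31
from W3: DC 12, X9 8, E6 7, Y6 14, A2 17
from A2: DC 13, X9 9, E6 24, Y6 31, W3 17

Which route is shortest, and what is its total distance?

Plan I: 26 + 21 + 24 + 17 + 8 + 4 = 100
Plan II: 26 + 21 + 15 + 9 + 17 + 12 = 100
Plan III: 13 + 31 + 21 + 7 + 8 + 4 = 84

Shortest is Plan III, total 84 blocks.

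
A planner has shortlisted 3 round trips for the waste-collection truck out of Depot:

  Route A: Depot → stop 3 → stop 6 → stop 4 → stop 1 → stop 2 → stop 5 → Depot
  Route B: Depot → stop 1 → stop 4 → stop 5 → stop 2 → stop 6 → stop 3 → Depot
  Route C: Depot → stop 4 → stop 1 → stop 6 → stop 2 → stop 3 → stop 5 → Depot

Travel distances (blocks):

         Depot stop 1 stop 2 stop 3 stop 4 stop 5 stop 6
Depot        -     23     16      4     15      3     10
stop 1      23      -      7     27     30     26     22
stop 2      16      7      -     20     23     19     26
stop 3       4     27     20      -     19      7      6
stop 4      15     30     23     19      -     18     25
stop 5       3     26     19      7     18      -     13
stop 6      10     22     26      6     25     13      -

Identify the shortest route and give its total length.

Route A: 4 + 6 + 25 + 30 + 7 + 19 + 3 = 94
Route B: 23 + 30 + 18 + 19 + 26 + 6 + 4 = 126
Route C: 15 + 30 + 22 + 26 + 20 + 7 + 3 = 123

94 blocks — Route A is the shortest.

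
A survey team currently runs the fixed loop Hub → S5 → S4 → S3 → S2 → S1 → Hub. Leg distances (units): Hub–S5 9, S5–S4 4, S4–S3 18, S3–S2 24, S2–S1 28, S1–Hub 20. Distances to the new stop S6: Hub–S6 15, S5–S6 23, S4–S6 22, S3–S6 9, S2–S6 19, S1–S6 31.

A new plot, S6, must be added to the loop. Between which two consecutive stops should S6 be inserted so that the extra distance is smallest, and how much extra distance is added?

Adding 4 by placing S6 on the S3–S2 leg.

Insertion cost between consecutive stops i–j is d(i,S6) + d(S6,j) − d(i,j):
  between Hub and S5: 15 + 23 − 9 = 29
  between S5 and S4: 23 + 22 − 4 = 41
  between S4 and S3: 22 + 9 − 18 = 13
  between S3 and S2: 9 + 19 − 24 = 4
  between S2 and S1: 19 + 31 − 28 = 22
  between S1 and Hub: 31 + 15 − 20 = 26
Cheapest insertion is between S3 and S2, adding 4.
New total = 103 + 4 = 107.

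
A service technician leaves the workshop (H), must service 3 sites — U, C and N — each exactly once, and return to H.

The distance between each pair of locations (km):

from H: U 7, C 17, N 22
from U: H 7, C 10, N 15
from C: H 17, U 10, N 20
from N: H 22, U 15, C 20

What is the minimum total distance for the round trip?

Minimum total distance: 59 km.

With 3 stops there are 3!/2 = 3 distinct round trips (a route and its reverse cost the same).
H-U-C-N-H: 7+10+20+22 = 59
H-U-N-C-H: 7+15+20+17 = 59
H-C-U-N-H: 17+10+15+22 = 64
The minimum is 59.
One optimal route: H → U → C → N → H (or its reverse).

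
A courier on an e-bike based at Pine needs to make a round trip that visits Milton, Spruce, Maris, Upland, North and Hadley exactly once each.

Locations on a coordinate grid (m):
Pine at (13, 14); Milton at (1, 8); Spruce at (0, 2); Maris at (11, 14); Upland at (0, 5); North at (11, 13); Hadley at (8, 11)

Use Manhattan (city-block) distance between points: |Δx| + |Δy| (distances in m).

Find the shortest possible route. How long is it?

50 m — the shortest possible round trip.

With 6 stops there are 6!/2 = 360 distinct round trips (a route and its reverse cost the same).
Pine-Milton-Spruce-Maris-Upland-North-Hadley-Pine: 18+7+23+20+19+5+8 = 100
Pine-Milton-Spruce-Maris-Upland-Hadley-North-Pine: 18+7+23+20+14+5+3 = 90
Pine-Milton-Spruce-Maris-North-Upland-Hadley-Pine: 18+7+23+1+19+14+8 = 90
Pine-Milton-Spruce-Maris-North-Hadley-Upland-Pine: 18+7+23+1+5+14+22 = 90
Pine-Milton-Spruce-Maris-Hadley-Upland-North-Pine: 18+7+23+6+14+19+3 = 90
Pine-Milton-Spruce-Maris-Hadley-North-Upland-Pine: 18+7+23+6+5+19+22 = 100
Pine-Milton-Spruce-Upland-Maris-North-Hadley-Pine: 18+7+3+20+1+5+8 = 62
Pine-Milton-Spruce-Upland-Maris-Hadley-North-Pine: 18+7+3+20+6+5+3 = 62
… (352 more)
Pine-Milton-Spruce-Upland-Hadley-North-Maris-Pine: 18+7+3+14+5+1+2 = 50  ← best
The minimum is 50.
One optimal route: Pine → Milton → Spruce → Upland → Hadley → North → Maris → Pine (or its reverse).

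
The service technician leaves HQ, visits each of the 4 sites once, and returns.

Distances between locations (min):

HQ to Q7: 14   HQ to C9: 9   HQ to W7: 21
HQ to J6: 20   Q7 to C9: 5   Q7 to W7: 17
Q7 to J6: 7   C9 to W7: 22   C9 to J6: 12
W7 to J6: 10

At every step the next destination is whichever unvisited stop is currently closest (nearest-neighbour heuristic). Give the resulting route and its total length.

At HQ the remaining stops are C9 9, Q7 14, J6 20, W7 21; go to C9.
At C9 the remaining stops are Q7 5, J6 12, W7 22; go to Q7.
At Q7 the remaining stops are J6 7, W7 17; go to J6.
At J6 the remaining stops are W7 10; go to W7.
Return W7→HQ: 21.
Total = 9 + 5 + 7 + 10 + 21 = 52.

Nearest-neighbour total = 52 min; route HQ → C9 → Q7 → J6 → W7 → HQ.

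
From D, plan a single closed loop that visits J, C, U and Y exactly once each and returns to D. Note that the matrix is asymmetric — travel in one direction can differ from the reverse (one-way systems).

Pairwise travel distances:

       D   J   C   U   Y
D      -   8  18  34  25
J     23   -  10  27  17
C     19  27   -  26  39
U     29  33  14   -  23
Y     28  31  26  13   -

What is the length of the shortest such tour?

D - J - C - U - Y - D: 8+10+26+23+28 = 95
D - J - C - Y - U - D: 8+10+39+13+29 = 99
D - J - U - C - Y - D: 8+27+14+39+28 = 116
D - J - U - Y - C - D: 8+27+23+26+19 = 103
D - J - Y - C - U - D: 8+17+26+26+29 = 106
D - J - Y - U - C - D: 8+17+13+14+19 = 71
D - C - J - U - Y - D: 18+27+27+23+28 = 123
D - C - J - Y - U - D: 18+27+17+13+29 = 104
D - C - U - J - Y - D: 18+26+33+17+28 = 122
D - C - U - Y - J - D: 18+26+23+31+23 = 121
D - C - Y - J - U - D: 18+39+31+27+29 = 144
D - C - Y - U - J - D: 18+39+13+33+23 = 126
D - U - J - C - Y - D: 34+33+10+39+28 = 144
D - U - J - Y - C - D: 34+33+17+26+19 = 129
… (10 more)
The minimum is 71.
One optimal route: D → J → Y → U → C → D.

71 — the shortest possible round trip.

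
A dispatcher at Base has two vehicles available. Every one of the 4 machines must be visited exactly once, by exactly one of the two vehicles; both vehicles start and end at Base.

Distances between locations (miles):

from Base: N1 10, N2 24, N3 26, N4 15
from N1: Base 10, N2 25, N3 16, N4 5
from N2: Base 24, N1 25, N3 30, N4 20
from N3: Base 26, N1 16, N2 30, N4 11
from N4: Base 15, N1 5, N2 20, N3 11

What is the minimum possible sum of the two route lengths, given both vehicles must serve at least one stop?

100 miles — the smallest possible combined total.

Try each way of splitting the stops between the two vehicles (each non-empty) and, for each split, find the best tour for each vehicle:
  {N1} + {N2, N3, N4}: 20 + 80 = 100
  {N2} + {N1, N3, N4}: 48 + 52 = 100
  {N1, N2} + {N3, N4}: 59 + 52 = 111
  {N3} + {N1, N2, N4}: 52 + 59 = 111
  {N1, N3} + {N2, N4}: 52 + 59 = 111
  {N2, N3} + {N1, N4}: 80 + 30 = 110
  … (7 splits in total)
Best: vehicle 1 Base → N1 → Base = 20; vehicle 2 Base → N2 → N3 → N4 → Base = 80; combined 100.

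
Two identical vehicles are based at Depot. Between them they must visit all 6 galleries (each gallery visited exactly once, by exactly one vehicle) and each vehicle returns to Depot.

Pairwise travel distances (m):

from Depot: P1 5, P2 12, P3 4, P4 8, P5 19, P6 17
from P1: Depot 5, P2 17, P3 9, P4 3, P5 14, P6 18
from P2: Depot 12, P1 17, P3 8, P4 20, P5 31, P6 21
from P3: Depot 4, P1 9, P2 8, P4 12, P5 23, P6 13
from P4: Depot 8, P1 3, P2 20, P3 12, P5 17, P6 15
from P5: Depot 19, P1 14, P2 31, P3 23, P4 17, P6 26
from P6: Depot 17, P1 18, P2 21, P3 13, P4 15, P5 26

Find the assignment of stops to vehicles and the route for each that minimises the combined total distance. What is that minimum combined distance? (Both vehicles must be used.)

Minimum combined distance: 92 m.

There are 2^5 − 1 = 31 ways to divide the 6 stops into two non-empty groups. For each, the best each vehicle can do is its own shortest tour through its group:
  {P1} + {P2, P3, P4, P5, P6}: 10 + 84 = 94
  {P2} + {P1, P3, P4, P5, P6}: 24 + 68 = 92
  {P1, P2} + {P3, P4, P5, P6}: 34 + 68 = 102
  {P3} + {P1, P2, P4, P5, P6}: 8 + 84 = 92
  {P1, P3} + {P2, P4, P5, P6}: 18 + 84 = 102
  {P2, P3} + {P1, P4, P5, P6}: 24 + 68 = 92
  … (31 splits in total)
Best: vehicle 1 Depot → P2 → Depot = 24; vehicle 2 Depot → P1 → P4 → P5 → P6 → P3 → Depot = 68; combined 92.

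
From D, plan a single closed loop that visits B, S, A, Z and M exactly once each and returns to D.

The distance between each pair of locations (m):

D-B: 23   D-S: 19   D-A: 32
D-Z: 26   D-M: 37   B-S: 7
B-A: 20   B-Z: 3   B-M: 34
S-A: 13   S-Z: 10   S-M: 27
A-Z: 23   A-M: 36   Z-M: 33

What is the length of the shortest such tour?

D-B-S-A-Z-M-D: 23+7+13+23+33+37 = 136
D-B-S-A-M-Z-D: 23+7+13+36+33+26 = 138
D-B-S-Z-A-M-D: 23+7+10+23+36+37 = 136
D-B-S-Z-M-A-D: 23+7+10+33+36+32 = 141
D-B-S-M-A-Z-D: 23+7+27+36+23+26 = 142
D-B-S-M-Z-A-D: 23+7+27+33+23+32 = 145
D-B-A-S-Z-M-D: 23+20+13+10+33+37 = 136
D-B-A-S-M-Z-D: 23+20+13+27+33+26 = 142
D-B-A-Z-S-M-D: 23+20+23+10+27+37 = 140
D-B-A-Z-M-S-D: 23+20+23+33+27+19 = 145
D-B-A-M-S-Z-D: 23+20+36+27+10+26 = 142
D-B-A-M-Z-S-D: 23+20+36+33+10+19 = 141
D-B-Z-S-A-M-D: 23+3+10+13+36+37 = 122
D-B-Z-S-M-A-D: 23+3+10+27+36+32 = 131
… (46 more)
The minimum is 122.
One optimal route: D → B → Z → S → A → M → D (or its reverse).

Shortest round trip = 122 m.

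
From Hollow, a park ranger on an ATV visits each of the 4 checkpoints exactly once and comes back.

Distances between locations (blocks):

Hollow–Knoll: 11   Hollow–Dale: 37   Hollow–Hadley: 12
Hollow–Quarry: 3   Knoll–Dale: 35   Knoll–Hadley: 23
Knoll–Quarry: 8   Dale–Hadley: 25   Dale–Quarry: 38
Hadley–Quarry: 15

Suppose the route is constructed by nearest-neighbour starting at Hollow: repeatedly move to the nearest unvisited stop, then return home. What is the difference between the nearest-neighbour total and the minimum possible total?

13 blocks longer than the optimal tour.

Hollow: Quarry=3, Knoll=11, Hadley=12, Dale=37 ⇒ Quarry
Quarry: Knoll=8, Hadley=15, Dale=38 ⇒ Knoll
Knoll: Hadley=23, Dale=35 ⇒ Hadley
Hadley: Dale=25 ⇒ Dale
NN route Hollow → Quarry → Knoll → Hadley → Dale → Hollow costs 96.
Optimal: Hollow → Hadley → Dale → Knoll → Quarry → Hollow costs 83 (by enumerating all 12 distinct tours).
Excess = 96 − 83 = 13.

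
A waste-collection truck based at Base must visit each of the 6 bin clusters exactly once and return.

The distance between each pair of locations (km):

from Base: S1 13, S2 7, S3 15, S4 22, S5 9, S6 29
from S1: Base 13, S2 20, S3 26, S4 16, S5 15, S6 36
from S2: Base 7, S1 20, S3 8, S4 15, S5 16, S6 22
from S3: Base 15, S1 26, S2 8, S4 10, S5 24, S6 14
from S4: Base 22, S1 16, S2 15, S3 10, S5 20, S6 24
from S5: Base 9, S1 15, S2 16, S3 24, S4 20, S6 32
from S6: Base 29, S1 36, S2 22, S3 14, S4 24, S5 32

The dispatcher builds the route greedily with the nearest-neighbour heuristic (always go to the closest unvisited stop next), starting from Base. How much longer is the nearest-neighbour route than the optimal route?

The nearest-neighbour route is 24 km longer than optimal.

From Base: S2=7, S5=9, S1=13, S3=15, S4=22, S6=29 → choose S2 (7).
From S2: S3=8, S4=15, S5=16, S1=20, S6=22 → choose S3 (8).
From S3: S4=10, S6=14, S5=24, S1=26 → choose S4 (10).
From S4: S1=16, S5=20, S6=24 → choose S1 (16).
From S1: S5=15, S6=36 → choose S5 (15).
From S5: S6=32 → choose S6 (32).
NN route Base → S2 → S3 → S4 → S1 → S5 → S6 → Base costs 117.
Optimal: Base → S2 → S3 → S6 → S4 → S1 → S5 → Base costs 93 (by enumerating all 360 distinct tours).
Excess = 117 − 93 = 24.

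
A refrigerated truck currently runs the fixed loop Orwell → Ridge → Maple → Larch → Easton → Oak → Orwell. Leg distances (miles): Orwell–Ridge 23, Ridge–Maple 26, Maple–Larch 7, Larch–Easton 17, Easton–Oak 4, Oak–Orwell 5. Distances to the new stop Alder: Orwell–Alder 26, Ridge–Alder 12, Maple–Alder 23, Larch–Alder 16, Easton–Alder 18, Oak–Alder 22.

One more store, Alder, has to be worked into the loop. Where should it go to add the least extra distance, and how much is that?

Minimum extra distance: 9 miles, inserting Alder between Ridge and Maple.

Insertion cost between consecutive stops i–j is d(i,Alder) + d(Alder,j) − d(i,j):
  between Orwell and Ridge: 26 + 12 − 23 = 15
  between Ridge and Maple: 12 + 23 − 26 = 9
  between Maple and Larch: 23 + 16 − 7 = 32
  between Larch and Easton: 16 + 18 − 17 = 17
  between Easton and Oak: 18 + 22 − 4 = 36
  between Oak and Orwell: 22 + 26 − 5 = 43
Cheapest insertion is between Ridge and Maple, adding 9.
New total = 82 + 9 = 91.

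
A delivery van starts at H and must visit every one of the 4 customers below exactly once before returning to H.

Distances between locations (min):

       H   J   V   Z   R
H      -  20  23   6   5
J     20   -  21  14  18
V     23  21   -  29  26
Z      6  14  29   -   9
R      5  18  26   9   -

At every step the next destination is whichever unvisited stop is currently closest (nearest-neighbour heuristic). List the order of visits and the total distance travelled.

At H the remaining stops are R 5, Z 6, J 20, V 23; go to R.
At R the remaining stops are Z 9, J 18, V 26; go to Z.
At Z the remaining stops are J 14, V 29; go to J.
At J the remaining stops are V 21; go to V.
Return V→H: 23.
Total = 5 + 9 + 14 + 21 + 23 = 72.

72 min along H → R → Z → J → V → H.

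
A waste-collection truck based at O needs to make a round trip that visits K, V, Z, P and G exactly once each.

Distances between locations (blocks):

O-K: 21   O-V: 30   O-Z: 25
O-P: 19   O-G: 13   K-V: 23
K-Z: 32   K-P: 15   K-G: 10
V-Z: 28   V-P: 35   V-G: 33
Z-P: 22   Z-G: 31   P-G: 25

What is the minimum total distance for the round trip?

115 blocks — the shortest possible round trip.

O → K → V → Z → P → G → O: 21+23+28+22+25+13 = 132
O → K → V → Z → G → P → O: 21+23+28+31+25+19 = 147
O → K → V → P → Z → G → O: 21+23+35+22+31+13 = 145
O → K → V → P → G → Z → O: 21+23+35+25+31+25 = 160
O → K → V → G → Z → P → O: 21+23+33+31+22+19 = 149
O → K → V → G → P → Z → O: 21+23+33+25+22+25 = 149
O → K → Z → V → P → G → O: 21+32+28+35+25+13 = 154
O → K → Z → V → G → P → O: 21+32+28+33+25+19 = 158
O → K → Z → P → V → G → O: 21+32+22+35+33+13 = 156
O → K → Z → P → G → V → O: 21+32+22+25+33+30 = 163
O → K → Z → G → V → P → O: 21+32+31+33+35+19 = 171
O → K → Z → G → P → V → O: 21+32+31+25+35+30 = 174
O → K → P → V → Z → G → O: 21+15+35+28+31+13 = 143
O → K → P → V → G → Z → O: 21+15+35+33+31+25 = 160
… (46 more)
O → P → Z → V → K → G → O: 19+22+28+23+10+13 = 115  ← best
The minimum is 115.
One optimal route: O → P → Z → V → K → G → O (or its reverse).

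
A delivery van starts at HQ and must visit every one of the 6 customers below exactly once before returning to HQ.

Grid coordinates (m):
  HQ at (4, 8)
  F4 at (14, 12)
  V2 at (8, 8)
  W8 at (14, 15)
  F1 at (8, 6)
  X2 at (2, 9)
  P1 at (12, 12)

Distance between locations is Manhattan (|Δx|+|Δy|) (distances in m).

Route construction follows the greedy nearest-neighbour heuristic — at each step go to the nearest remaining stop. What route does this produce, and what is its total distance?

Nearest-neighbour total = 44 m; route HQ → X2 → V2 → F1 → P1 → F4 → W8 → HQ.

HQ → [X2:3 / V2:4 / F1:6 / P1:12 / F4:14 / W8:17] → X2 (3)
X2 → [V2:7 / F1:9 / P1:13 / F4:15 / W8:18] → V2 (7)
V2 → [F1:2 / P1:8 / F4:10 / W8:13] → F1 (2)
F1 → [P1:10 / F4:12 / W8:15] → P1 (10)
P1 → [F4:2 / W8:5] → F4 (2)
F4 → [W8:3] → W8 (3)
Return W8→HQ: 17.
Total = 3 + 7 + 2 + 10 + 2 + 3 + 17 = 44.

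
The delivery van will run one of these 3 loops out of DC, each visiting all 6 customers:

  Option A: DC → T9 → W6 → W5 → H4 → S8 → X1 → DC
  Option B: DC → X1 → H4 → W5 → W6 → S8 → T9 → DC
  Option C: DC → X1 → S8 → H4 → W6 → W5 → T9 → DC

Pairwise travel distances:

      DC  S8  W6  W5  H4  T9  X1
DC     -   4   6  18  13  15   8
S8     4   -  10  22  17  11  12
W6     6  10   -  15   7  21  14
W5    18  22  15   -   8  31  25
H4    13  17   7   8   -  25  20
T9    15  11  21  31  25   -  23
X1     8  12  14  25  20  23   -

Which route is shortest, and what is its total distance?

87 — Option B is the shortest.

Option A: 15 + 21 + 15 + 8 + 17 + 12 + 8 = 96
Option B: 8 + 20 + 8 + 15 + 10 + 11 + 15 = 87
Option C: 8 + 12 + 17 + 7 + 15 + 31 + 15 = 105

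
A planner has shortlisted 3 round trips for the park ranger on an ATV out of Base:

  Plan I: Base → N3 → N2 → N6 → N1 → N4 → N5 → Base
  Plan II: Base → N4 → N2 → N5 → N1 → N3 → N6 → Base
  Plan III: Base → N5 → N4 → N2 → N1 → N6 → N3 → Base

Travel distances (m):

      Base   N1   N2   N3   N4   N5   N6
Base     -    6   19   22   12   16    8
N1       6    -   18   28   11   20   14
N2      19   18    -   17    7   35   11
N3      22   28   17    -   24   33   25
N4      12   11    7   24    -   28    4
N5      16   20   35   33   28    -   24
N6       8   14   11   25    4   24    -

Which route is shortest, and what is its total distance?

119 m — Plan I is the shortest.

Plan I: 22 + 17 + 11 + 14 + 11 + 28 + 16 = 119
Plan II: 12 + 7 + 35 + 20 + 28 + 25 + 8 = 135
Plan III: 16 + 28 + 7 + 18 + 14 + 25 + 22 = 130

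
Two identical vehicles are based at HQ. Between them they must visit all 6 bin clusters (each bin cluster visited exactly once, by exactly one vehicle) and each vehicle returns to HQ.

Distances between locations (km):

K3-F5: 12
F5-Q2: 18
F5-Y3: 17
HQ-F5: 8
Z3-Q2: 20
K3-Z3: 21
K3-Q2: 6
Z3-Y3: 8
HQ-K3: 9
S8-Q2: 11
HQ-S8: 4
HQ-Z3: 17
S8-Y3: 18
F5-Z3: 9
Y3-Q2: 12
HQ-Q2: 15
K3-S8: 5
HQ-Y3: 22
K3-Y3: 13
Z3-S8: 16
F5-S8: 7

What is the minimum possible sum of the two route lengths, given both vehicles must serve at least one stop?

Minimum combined distance: 60 km.

Try each way of splitting the stops between the two vehicles (each non-empty) and, for each split, find the best tour for each vehicle:
  {K3} + {F5, Z3, S8, Y3, Q2}: 18 + 52 = 70
  {F5} + {K3, Z3, S8, Y3, Q2}: 16 + 52 = 68
  {K3, F5} + {Z3, S8, Y3, Q2}: 29 + 52 = 81
  {Z3} + {K3, F5, S8, Y3, Q2}: 34 + 52 = 86
  {K3, Z3} + {F5, S8, Y3, Q2}: 47 + 52 = 99
  {F5, Z3} + {K3, S8, Y3, Q2}: 34 + 49 = 83
  … (31 splits in total)
  {S8} + {K3, F5, Z3, Y3, Q2}: 8 + 52 = 60  ← best
Best: vehicle 1 HQ → S8 → HQ = 8; vehicle 2 HQ → K3 → Q2 → Y3 → Z3 → F5 → HQ = 52; combined 60.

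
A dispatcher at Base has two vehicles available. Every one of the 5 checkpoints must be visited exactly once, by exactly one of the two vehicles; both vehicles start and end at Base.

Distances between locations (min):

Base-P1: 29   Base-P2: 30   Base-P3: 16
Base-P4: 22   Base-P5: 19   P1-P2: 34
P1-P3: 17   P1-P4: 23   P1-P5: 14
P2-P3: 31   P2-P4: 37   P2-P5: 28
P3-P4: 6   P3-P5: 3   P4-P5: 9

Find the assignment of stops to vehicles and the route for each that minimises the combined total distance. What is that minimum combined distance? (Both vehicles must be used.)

Try each way of splitting the stops between the two vehicles (each non-empty) and, for each split, find the best tour for each vehicle:
  {P1} + {P2, P3, P4, P5}: 58 + 89 = 147
  {P2} + {P1, P3, P4, P5}: 60 + 74 = 134
  {P1, P2} + {P3, P4, P5}: 93 + 50 = 143
  {P3} + {P1, P2, P4, P5}: 32 + 109 = 141
  {P1, P3} + {P2, P4, P5}: 62 + 89 = 151
  {P2, P3} + {P1, P4, P5}: 77 + 74 = 151
  … (15 splits in total)
Best: vehicle 1 Base → P2 → Base = 60; vehicle 2 Base → P1 → P5 → P3 → P4 → Base = 74; combined 134.

134 min — the smallest possible combined total.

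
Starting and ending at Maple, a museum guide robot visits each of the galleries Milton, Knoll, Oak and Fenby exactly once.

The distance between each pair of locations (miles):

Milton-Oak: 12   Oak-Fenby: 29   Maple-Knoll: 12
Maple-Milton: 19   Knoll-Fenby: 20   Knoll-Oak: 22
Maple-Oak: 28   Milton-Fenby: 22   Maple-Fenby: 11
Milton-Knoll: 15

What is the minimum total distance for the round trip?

There are 12 distinct closed tours to check (reversals are equivalent).
Maple → Milton → Knoll → Oak → Fenby → Maple: 19+15+22+29+11 = 96
Maple → Milton → Knoll → Fenby → Oak → Maple: 19+15+20+29+28 = 111
Maple → Milton → Oak → Knoll → Fenby → Maple: 19+12+22+20+11 = 84
Maple → Milton → Oak → Fenby → Knoll → Maple: 19+12+29+20+12 = 92
Maple → Milton → Fenby → Knoll → Oak → Maple: 19+22+20+22+28 = 111
Maple → Milton → Fenby → Oak → Knoll → Maple: 19+22+29+22+12 = 104
Maple → Knoll → Milton → Oak → Fenby → Maple: 12+15+12+29+11 = 79
Maple → Knoll → Milton → Fenby → Oak → Maple: 12+15+22+29+28 = 106
Maple → Knoll → Oak → Milton → Fenby → Maple: 12+22+12+22+11 = 79
Maple → Knoll → Fenby → Milton → Oak → Maple: 12+20+22+12+28 = 94
Maple → Oak → Milton → Knoll → Fenby → Maple: 28+12+15+20+11 = 86
Maple → Oak → Knoll → Milton → Fenby → Maple: 28+22+15+22+11 = 98
The minimum is 79.
One optimal route: Maple → Knoll → Milton → Oak → Fenby → Maple (or its reverse).

Minimum total distance: 79 miles.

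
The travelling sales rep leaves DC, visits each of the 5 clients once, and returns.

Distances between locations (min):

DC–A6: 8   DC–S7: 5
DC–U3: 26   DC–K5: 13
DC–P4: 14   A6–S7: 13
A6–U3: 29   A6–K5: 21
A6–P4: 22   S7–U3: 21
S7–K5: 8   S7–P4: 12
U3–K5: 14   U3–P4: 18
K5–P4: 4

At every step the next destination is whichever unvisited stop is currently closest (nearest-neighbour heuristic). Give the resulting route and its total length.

At DC the remaining stops are S7 5, A6 8, K5 13, P4 14, U3 26; go to S7.
At S7 the remaining stops are K5 8, P4 12, A6 13, U3 21; go to K5.
At K5 the remaining stops are P4 4, U3 14, A6 21; go to P4.
At P4 the remaining stops are U3 18, A6 22; go to U3.
At U3 the remaining stops are A6 29; go to A6.
Return A6→DC: 8.
Total = 5 + 8 + 4 + 18 + 29 + 8 = 72.

Nearest-neighbour total = 72 min; route DC → S7 → K5 → P4 → U3 → A6 → DC.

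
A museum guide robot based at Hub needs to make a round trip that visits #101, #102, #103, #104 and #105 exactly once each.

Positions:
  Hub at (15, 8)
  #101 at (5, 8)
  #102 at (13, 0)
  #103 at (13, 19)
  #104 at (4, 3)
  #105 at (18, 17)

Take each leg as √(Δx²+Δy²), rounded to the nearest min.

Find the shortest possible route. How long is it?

Minimum total distance: 50 min.

Hub → #101 → #102 → #103 → #104 → #105 → Hub: 10+11+19+18+20+9 = 87
Hub → #101 → #102 → #103 → #105 → #104 → Hub: 10+11+19+5+20+12 = 77
Hub → #101 → #102 → #104 → #103 → #105 → Hub: 10+11+9+18+5+9 = 62
Hub → #101 → #102 → #104 → #105 → #103 → Hub: 10+11+9+20+5+11 = 66
Hub → #101 → #102 → #105 → #103 → #104 → Hub: 10+11+18+5+18+12 = 74
Hub → #101 → #102 → #105 → #104 → #103 → Hub: 10+11+18+20+18+11 = 88
Hub → #101 → #103 → #102 → #104 → #105 → Hub: 10+14+19+9+20+9 = 81
Hub → #101 → #103 → #102 → #105 → #104 → Hub: 10+14+19+18+20+12 = 93
Hub → #101 → #103 → #104 → #102 → #105 → Hub: 10+14+18+9+18+9 = 78
Hub → #101 → #103 → #104 → #105 → #102 → Hub: 10+14+18+20+18+8 = 88
Hub → #101 → #103 → #105 → #102 → #104 → Hub: 10+14+5+18+9+12 = 68
Hub → #101 → #103 → #105 → #104 → #102 → Hub: 10+14+5+20+9+8 = 66
Hub → #101 → #104 → #102 → #103 → #105 → Hub: 10+5+9+19+5+9 = 57
Hub → #101 → #104 → #102 → #105 → #103 → Hub: 10+5+9+18+5+11 = 58
… (46 more)
Hub → #102 → #104 → #101 → #103 → #105 → Hub: 8+9+5+14+5+9 = 50  ← best
The minimum is 50.
One optimal route: Hub → #102 → #104 → #101 → #103 → #105 → Hub (or its reverse).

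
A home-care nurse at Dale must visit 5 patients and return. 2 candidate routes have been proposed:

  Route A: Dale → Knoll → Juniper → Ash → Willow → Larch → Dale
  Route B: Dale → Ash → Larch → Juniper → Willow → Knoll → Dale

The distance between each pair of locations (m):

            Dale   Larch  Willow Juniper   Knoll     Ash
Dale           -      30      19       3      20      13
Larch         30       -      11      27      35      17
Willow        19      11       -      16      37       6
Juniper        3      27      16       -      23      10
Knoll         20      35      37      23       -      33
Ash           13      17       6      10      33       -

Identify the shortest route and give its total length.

Route A: 20 + 23 + 10 + 6 + 11 + 30 = 100
Route B: 13 + 17 + 27 + 16 + 37 + 20 = 130

Shortest is Route A, total 100 m.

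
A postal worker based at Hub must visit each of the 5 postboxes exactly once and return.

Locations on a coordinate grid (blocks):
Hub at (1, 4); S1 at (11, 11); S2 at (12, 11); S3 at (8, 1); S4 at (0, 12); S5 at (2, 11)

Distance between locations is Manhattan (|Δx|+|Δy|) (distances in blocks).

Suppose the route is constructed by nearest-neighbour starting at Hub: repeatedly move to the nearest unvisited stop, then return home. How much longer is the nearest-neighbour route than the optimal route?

The nearest-neighbour route is 2 blocks longer than optimal.

From Hub: S5=8, S4=9, S3=10, S1=17, S2=18 → choose S5 (8).
From S5: S4=3, S1=9, S2=10, S3=16 → choose S4 (3).
From S4: S1=12, S2=13, S3=19 → choose S1 (12).
From S1: S2=1, S3=13 → choose S2 (1).
From S2: S3=14 → choose S3 (14).
NN route Hub → S5 → S4 → S1 → S2 → S3 → Hub costs 48.
Optimal: Hub → S3 → S1 → S2 → S5 → S4 → Hub costs 46 (by enumerating all 60 distinct tours).
Excess = 48 − 46 = 2.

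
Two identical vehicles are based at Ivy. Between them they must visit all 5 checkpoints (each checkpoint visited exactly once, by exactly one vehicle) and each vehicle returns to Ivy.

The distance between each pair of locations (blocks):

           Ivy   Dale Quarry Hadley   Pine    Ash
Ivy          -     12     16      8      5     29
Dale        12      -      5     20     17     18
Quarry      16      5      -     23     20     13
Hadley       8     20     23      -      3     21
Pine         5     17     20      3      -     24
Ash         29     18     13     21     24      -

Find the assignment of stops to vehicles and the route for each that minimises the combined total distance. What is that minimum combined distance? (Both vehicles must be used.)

Check every non-empty split of the stops between the two vehicles; for each half take its own optimal tour:
  {Dale} + {Quarry, Hadley, Pine, Ash}: 24 + 58 = 82
  {Quarry} + {Dale, Hadley, Pine, Ash}: 32 + 59 = 91
  {Dale, Quarry} + {Hadley, Pine, Ash}: 33 + 58 = 91
  {Hadley} + {Dale, Quarry, Pine, Ash}: 16 + 59 = 75
  {Dale, Hadley} + {Quarry, Pine, Ash}: 40 + 58 = 98
  {Quarry, Hadley} + {Dale, Pine, Ash}: 47 + 59 = 106
  … (15 splits in total)
  {Pine} + {Dale, Quarry, Hadley, Ash}: 10 + 59 = 69  ← best
Best: vehicle 1 Ivy → Pine → Ivy = 10; vehicle 2 Ivy → Dale → Quarry → Ash → Hadley → Ivy = 59; combined 69.

69 blocks — the smallest possible combined total.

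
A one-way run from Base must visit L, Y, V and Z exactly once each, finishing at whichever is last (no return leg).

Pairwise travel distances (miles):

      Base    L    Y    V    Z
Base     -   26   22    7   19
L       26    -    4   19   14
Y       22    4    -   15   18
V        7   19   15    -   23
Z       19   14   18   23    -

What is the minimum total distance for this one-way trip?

Shortest open route: 40 miles.

There are 4! = 24 possible orderings.
Base→L→Y→V→Z: 26+4+15+23 = 68
Base→L→Y→Z→V: 26+4+18+23 = 71
Base→L→V→Y→Z: 26+19+15+18 = 78
Base→L→V→Z→Y: 26+19+23+18 = 86
Base→L→Z→Y→V: 26+14+18+15 = 73
Base→L→Z→V→Y: 26+14+23+15 = 78
Base→Y→L→V→Z: 22+4+19+23 = 68
Base→Y→L→Z→V: 22+4+14+23 = 63
Base→Y→V→L→Z: 22+15+19+14 = 70
Base→Y→V→Z→L: 22+15+23+14 = 74
Base→Y→Z→L→V: 22+18+14+19 = 73
Base→Y→Z→V→L: 22+18+23+19 = 82
Base→V→L→Y→Z: 7+19+4+18 = 48
Base→V→L→Z→Y: 7+19+14+18 = 58
… (10 more)
Base→V→Y→L→Z: 7+15+4+14 = 40  ← best
The minimum is 40.
One shortest path: Base → V → Y → L → Z.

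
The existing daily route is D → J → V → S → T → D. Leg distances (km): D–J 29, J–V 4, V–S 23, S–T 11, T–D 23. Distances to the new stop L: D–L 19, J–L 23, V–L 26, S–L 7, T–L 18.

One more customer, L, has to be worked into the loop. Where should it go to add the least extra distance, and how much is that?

+10 km — insert L between V and S.

Insertion cost between consecutive stops i–j is d(i,L) + d(L,j) − d(i,j):
  between D and J: 19 + 23 − 29 = 13
  between J and V: 23 + 26 − 4 = 45
  between V and S: 26 + 7 − 23 = 10
  between S and T: 7 + 18 − 11 = 14
  between T and D: 18 + 19 − 23 = 14
Cheapest insertion is between V and S, adding 10.
New total = 90 + 10 = 100.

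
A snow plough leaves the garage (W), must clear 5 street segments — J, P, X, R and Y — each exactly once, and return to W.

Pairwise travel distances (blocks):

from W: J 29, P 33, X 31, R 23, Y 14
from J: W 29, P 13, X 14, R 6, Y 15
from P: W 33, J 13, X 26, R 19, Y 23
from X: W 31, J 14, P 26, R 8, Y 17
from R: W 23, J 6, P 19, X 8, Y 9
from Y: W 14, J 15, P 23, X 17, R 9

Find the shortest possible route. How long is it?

Shortest round trip = 91 blocks.

W→J→P→X→R→Y→W: 29+13+26+8+9+14 = 99
W→J→P→X→Y→R→W: 29+13+26+17+9+23 = 117
W→J→P→R→X→Y→W: 29+13+19+8+17+14 = 100
W→J→P→R→Y→X→W: 29+13+19+9+17+31 = 118
W→J→P→Y→X→R→W: 29+13+23+17+8+23 = 113
W→J→P→Y→R→X→W: 29+13+23+9+8+31 = 113
W→J→X→P→R→Y→W: 29+14+26+19+9+14 = 111
W→J→X→P→Y→R→W: 29+14+26+23+9+23 = 124
W→J→X→R→P→Y→W: 29+14+8+19+23+14 = 107
W→J→X→R→Y→P→W: 29+14+8+9+23+33 = 116
W→J→X→Y→P→R→W: 29+14+17+23+19+23 = 125
W→J→X→Y→R→P→W: 29+14+17+9+19+33 = 121
W→J→R→P→X→Y→W: 29+6+19+26+17+14 = 111
W→J→R→P→Y→X→W: 29+6+19+23+17+31 = 125
… (46 more)
W→P→J→X→R→Y→W: 33+13+14+8+9+14 = 91  ← best
The minimum is 91.
One optimal route: W → P → J → X → R → Y → W (or its reverse).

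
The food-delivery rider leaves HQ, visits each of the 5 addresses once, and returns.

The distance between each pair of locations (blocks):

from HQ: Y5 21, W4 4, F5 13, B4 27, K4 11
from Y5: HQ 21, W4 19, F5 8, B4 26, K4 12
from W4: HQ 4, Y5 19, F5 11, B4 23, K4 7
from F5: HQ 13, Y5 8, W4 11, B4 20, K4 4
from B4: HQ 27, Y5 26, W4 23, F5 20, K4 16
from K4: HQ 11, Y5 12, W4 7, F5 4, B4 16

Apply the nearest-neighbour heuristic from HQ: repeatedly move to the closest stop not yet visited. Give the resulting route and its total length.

HQ → [W4:4 / K4:11 / F5:13 / Y5:21 / B4:27] → W4 (4)
W4 → [K4:7 / F5:11 / Y5:19 / B4:23] → K4 (7)
K4 → [F5:4 / Y5:12 / B4:16] → F5 (4)
F5 → [Y5:8 / B4:20] → Y5 (8)
Y5 → [B4:26] → B4 (26)
Return B4→HQ: 27.
Total = 4 + 7 + 4 + 8 + 26 + 27 = 76.

Nearest-neighbour total = 76 blocks; route HQ → W4 → K4 → F5 → Y5 → B4 → HQ.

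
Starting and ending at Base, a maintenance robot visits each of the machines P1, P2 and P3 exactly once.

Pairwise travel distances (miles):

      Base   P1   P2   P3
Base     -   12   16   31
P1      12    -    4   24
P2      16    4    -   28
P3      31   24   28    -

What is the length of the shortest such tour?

With 3 stops there are 3!/2 = 3 distinct round trips (a route and its reverse cost the same).
Base-P1-P2-P3-Base: 12+4+28+31 = 75
Base-P1-P3-P2-Base: 12+24+28+16 = 80
Base-P2-P1-P3-Base: 16+4+24+31 = 75
The minimum is 75.
One optimal route: Base → P1 → P2 → P3 → Base (or its reverse).

Minimum total distance: 75 miles.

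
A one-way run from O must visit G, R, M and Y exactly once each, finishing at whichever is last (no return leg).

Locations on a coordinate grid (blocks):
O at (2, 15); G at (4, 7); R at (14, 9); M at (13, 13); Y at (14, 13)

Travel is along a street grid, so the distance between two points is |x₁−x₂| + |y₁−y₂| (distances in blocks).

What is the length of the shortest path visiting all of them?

There are 4! = 24 possible orderings.
O→G→R→M→Y: 10+12+5+1 = 28
O→G→R→Y→M: 10+12+4+1 = 27
O→G→M→R→Y: 10+15+5+4 = 34
O→G→M→Y→R: 10+15+1+4 = 30
O→G→Y→R→M: 10+16+4+5 = 35
O→G→Y→M→R: 10+16+1+5 = 32
O→R→G→M→Y: 18+12+15+1 = 46
O→R→G→Y→M: 18+12+16+1 = 47
O→R→M→G→Y: 18+5+15+16 = 54
O→R→M→Y→G: 18+5+1+16 = 40
O→R→Y→G→M: 18+4+16+15 = 53
O→R→Y→M→G: 18+4+1+15 = 38
O→M→G→R→Y: 13+15+12+4 = 44
O→M→G→Y→R: 13+15+16+4 = 48
… (10 more)
The minimum is 27.
One shortest path: O → G → R → Y → M.

27 blocks — the minimum one-way total.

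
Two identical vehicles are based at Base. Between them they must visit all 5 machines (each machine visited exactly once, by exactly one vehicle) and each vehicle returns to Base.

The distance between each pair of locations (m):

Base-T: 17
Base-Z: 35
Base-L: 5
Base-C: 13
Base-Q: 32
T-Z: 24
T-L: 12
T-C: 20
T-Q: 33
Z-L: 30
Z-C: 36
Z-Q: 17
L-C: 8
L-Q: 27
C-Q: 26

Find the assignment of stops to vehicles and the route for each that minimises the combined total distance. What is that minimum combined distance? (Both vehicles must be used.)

Minimum combined distance: 107 m.

There are 2^4 − 1 = 15 ways to divide the 5 stops into two non-empty groups. For each, the best each vehicle can do is its own shortest tour through its group:
  {T} + {Z, L, C, Q}: 34 + 91 = 125
  {Z} + {T, L, C, Q}: 70 + 89 = 159
  {T, Z} + {L, C, Q}: 76 + 71 = 147
  {L} + {T, Z, C, Q}: 10 + 97 = 107
  {T, L} + {Z, C, Q}: 34 + 91 = 125
  {Z, L} + {T, C, Q}: 70 + 89 = 159
  … (15 splits in total)
Best: vehicle 1 Base → L → Base = 10; vehicle 2 Base → T → Z → Q → C → Base = 97; combined 107.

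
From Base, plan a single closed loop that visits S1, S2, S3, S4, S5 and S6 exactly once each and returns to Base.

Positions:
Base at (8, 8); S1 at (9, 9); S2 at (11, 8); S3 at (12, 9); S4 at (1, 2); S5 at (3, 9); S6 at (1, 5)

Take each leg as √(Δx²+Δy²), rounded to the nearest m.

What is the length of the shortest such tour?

Base-S1-S2-S3-S4-S5-S6-Base: 1+2+1+13+7+4+8 = 36
Base-S1-S2-S3-S4-S6-S5-Base: 1+2+1+13+3+4+5 = 29
Base-S1-S2-S3-S5-S4-S6-Base: 1+2+1+9+7+3+8 = 31
Base-S1-S2-S3-S5-S6-S4-Base: 1+2+1+9+4+3+9 = 29
Base-S1-S2-S3-S6-S4-S5-Base: 1+2+1+12+3+7+5 = 31
Base-S1-S2-S3-S6-S5-S4-Base: 1+2+1+12+4+7+9 = 36
Base-S1-S2-S4-S3-S5-S6-Base: 1+2+12+13+9+4+8 = 49
Base-S1-S2-S4-S3-S6-S5-Base: 1+2+12+13+12+4+5 = 49
… (352 more)
The minimum is 29.
One optimal route: Base → S1 → S2 → S3 → S4 → S6 → S5 → Base (or its reverse).

Shortest round trip = 29 m.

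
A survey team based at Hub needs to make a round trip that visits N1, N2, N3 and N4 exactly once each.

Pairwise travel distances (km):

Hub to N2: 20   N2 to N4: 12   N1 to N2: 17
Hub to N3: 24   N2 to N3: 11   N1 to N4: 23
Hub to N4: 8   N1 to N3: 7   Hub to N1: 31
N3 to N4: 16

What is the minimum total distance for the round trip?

Minimum total distance: 68 km.

Hub→N1→N2→N3→N4→Hub: 31+17+11+16+8 = 83
Hub→N1→N2→N4→N3→Hub: 31+17+12+16+24 = 100
Hub→N1→N3→N2→N4→Hub: 31+7+11+12+8 = 69
Hub→N1→N3→N4→N2→Hub: 31+7+16+12+20 = 86
Hub→N1→N4→N2→N3→Hub: 31+23+12+11+24 = 101
Hub→N1→N4→N3→N2→Hub: 31+23+16+11+20 = 101
Hub→N2→N1→N3→N4→Hub: 20+17+7+16+8 = 68
Hub→N2→N1→N4→N3→Hub: 20+17+23+16+24 = 100
Hub→N2→N3→N1→N4→Hub: 20+11+7+23+8 = 69
Hub→N2→N4→N1→N3→Hub: 20+12+23+7+24 = 86
Hub→N3→N1→N2→N4→Hub: 24+7+17+12+8 = 68
Hub→N3→N2→N1→N4→Hub: 24+11+17+23+8 = 83
The minimum is 68.
One optimal route: Hub → N2 → N1 → N3 → N4 → Hub (or its reverse).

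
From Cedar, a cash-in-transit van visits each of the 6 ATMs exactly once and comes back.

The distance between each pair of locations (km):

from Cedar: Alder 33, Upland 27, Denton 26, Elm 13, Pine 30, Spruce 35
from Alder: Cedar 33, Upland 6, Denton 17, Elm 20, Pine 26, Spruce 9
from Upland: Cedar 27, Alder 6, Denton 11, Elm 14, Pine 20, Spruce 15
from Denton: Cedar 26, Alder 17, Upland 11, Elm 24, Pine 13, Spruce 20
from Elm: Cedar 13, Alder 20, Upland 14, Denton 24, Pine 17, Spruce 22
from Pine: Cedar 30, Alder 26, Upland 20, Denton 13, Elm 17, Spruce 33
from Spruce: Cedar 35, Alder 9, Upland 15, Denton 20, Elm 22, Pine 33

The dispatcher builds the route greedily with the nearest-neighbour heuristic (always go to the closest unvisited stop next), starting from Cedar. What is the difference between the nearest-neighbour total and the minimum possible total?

The nearest-neighbour route is 1 km longer than optimal.

Cedar: Elm=13, Denton=26, Upland=27, Pine=30, Alder=33, Spruce=35 ⇒ Elm
Elm: Upland=14, Pine=17, Alder=20, Spruce=22, Denton=24 ⇒ Upland
Upland: Alder=6, Denton=11, Spruce=15, Pine=20 ⇒ Alder
Alder: Spruce=9, Denton=17, Pine=26 ⇒ Spruce
Spruce: Denton=20, Pine=33 ⇒ Denton
Denton: Pine=13 ⇒ Pine
NN route Cedar → Elm → Upland → Alder → Spruce → Denton → Pine → Cedar costs 105.
Optimal: Cedar → Elm → Pine → Denton → Upland → Alder → Spruce → Cedar costs 104 (by enumerating all 360 distinct tours).
Excess = 105 − 104 = 1.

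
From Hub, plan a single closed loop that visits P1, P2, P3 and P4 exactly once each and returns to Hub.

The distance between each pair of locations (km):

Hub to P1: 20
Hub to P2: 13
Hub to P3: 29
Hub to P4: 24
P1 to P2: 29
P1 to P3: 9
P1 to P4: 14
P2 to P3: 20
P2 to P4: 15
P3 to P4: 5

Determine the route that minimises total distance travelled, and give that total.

Minimum total distance: 62 km.

Hub-P1-P2-P3-P4-Hub: 20+29+20+5+24 = 98
Hub-P1-P2-P4-P3-Hub: 20+29+15+5+29 = 98
Hub-P1-P3-P2-P4-Hub: 20+9+20+15+24 = 88
Hub-P1-P3-P4-P2-Hub: 20+9+5+15+13 = 62
Hub-P1-P4-P2-P3-Hub: 20+14+15+20+29 = 98
Hub-P1-P4-P3-P2-Hub: 20+14+5+20+13 = 72
Hub-P2-P1-P3-P4-Hub: 13+29+9+5+24 = 80
Hub-P2-P1-P4-P3-Hub: 13+29+14+5+29 = 90
Hub-P2-P3-P1-P4-Hub: 13+20+9+14+24 = 80
Hub-P2-P4-P1-P3-Hub: 13+15+14+9+29 = 80
Hub-P3-P1-P2-P4-Hub: 29+9+29+15+24 = 106
Hub-P3-P2-P1-P4-Hub: 29+20+29+14+24 = 116
The minimum is 62.
One optimal route: Hub → P1 → P3 → P4 → P2 → Hub (or its reverse).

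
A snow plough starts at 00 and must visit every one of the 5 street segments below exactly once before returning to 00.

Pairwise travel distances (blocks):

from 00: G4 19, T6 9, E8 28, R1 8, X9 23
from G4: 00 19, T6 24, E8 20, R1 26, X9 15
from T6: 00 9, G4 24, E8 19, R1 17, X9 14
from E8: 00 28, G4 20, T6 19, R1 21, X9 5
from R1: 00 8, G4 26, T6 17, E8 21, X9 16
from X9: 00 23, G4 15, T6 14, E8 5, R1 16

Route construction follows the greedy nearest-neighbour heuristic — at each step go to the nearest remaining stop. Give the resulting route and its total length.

91 blocks along 00 → R1 → X9 → E8 → T6 → G4 → 00.

From 00: distances to unvisited — R1=8, T6=9, G4=19, X9=23, E8=28. Nearest is R1 (8).
From R1: distances to unvisited — X9=16, T6=17, E8=21, G4=26. Nearest is X9 (16).
From X9: distances to unvisited — E8=5, T6=14, G4=15. Nearest is E8 (5).
From E8: distances to unvisited — T6=19, G4=20. Nearest is T6 (19).
From T6: distances to unvisited — G4=24. Nearest is G4 (24).
Return G4→00: 19.
Total = 8 + 16 + 5 + 19 + 24 + 19 = 91.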